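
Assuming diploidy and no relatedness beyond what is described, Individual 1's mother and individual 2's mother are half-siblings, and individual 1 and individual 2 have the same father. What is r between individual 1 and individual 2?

0.3125

Wright's path rule: contributions from independent ancestry routes add.
Individual 1 and individual 2 are related in two ways: half first cousins through their mothers (r = 1/16) and half-sibs through their shared father (r = 1/4).
r = 1/16 + 1/4 = 5/16 = 0.3125.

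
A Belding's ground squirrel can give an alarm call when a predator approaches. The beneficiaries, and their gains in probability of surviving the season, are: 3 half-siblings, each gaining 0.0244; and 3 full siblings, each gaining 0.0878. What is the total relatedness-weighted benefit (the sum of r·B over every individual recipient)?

r to a half-sibling = 1/4 (half-sibs share one parent — one path of length 2: r = (1/2)^2 = 1/4).
r to a full sibling = 1/2 (full sibs share both parents — two paths of length 2: r = 2·(1/2)^2 = 1/2).
Summing one r·B term per recipient: 3·0.25·0.0244 + 3·0.5·0.0878 = 0.15.

0.15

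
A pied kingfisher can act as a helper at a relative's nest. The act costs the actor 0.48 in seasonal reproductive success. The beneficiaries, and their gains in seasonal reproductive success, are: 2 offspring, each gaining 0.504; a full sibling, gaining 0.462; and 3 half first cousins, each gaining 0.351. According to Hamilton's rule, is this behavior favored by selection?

Yes

Hamilton's rule: the trait is favored when the sum of r·B over every recipient exceeds the actor's cost C.
r to an offspring = 0.5 (one parent–offspring link: r = (1/2)^1 = 1/2).
r to a full sibling = 1/2 (full sibs share both parents — two paths of length 2: r = 2·(1/2)^2 = 1/2).
r to a half first cousin = 1/16 (half first cousins share one grandparent — one path of length 4: r = (1/2)^4 = 1/16).
Summing one r·B term per recipient: 2·0.5·0.504 + 1·0.5·0.462 + 3·0.0625·0.351 = 0.8008125.
0.8008125 > 0.48: the indirect benefit exceeds the cost.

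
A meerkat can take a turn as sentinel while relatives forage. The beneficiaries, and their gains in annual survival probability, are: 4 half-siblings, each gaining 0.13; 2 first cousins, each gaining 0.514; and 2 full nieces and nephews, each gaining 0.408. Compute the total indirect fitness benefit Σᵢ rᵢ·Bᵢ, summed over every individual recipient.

r to a half-sibling = 0.25 (half-sibs share one parent — one path of length 2: r = (1/2)^2 = 1/4).
r to a first cousin = 0.125 (first cousins share one grandparent pair — two paths of length 4: r = 2·(1/2)^4 = 1/8).
r to a full niece or nephew = 0.25 (full aunt/uncle↔niece/nephew: two paths of length 3 through the shared grandparent pair: r = 2·(1/2)^3 = 1/4).
Summing one r·B term per recipient: 4·0.25·0.13 + 2·0.125·0.514 + 2·0.25·0.408 = 0.4625.

0.4625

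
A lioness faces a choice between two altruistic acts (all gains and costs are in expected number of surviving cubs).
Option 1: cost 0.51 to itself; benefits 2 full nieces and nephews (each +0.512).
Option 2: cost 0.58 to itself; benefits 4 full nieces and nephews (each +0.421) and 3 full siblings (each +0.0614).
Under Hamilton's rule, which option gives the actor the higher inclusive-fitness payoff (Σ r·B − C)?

Option 1: r to a full niece or nephew = 0.25.
Option 1: Σ r·B − C = (2·0.25·0.512) − 0.51 = -0.254.
Option 2: r to a full niece or nephew = 0.25.
Option 2: r to a full sibling = 0.5.
Option 2: Σ r·B − C = (4·0.25·0.421 + 3·0.5·0.0614) − 0.58 = -0.0669.
Option 2 has the higher net inclusive-fitness payoff.

Option 2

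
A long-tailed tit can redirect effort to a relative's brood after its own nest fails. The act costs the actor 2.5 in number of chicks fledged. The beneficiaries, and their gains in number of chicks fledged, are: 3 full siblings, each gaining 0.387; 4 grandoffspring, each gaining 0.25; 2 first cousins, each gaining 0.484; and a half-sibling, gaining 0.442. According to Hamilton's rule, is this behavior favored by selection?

No

Hamilton's rule: the trait is favored when the sum of r·B over every recipient exceeds the actor's cost C.
r to a full sibling = 0.5 (full sibs share both parents — two paths of length 2: r = 2·(1/2)^2 = 1/2).
r to a grandoffspring = 1/4 (two parent–offspring links: r = (1/2)^2 = 1/4).
r to a first cousin = 1/8 (first cousins share one grandparent pair — two paths of length 4: r = 2·(1/2)^4 = 1/8).
r to a half-sibling = 1/4 (half-sibs share one parent — one path of length 2: r = (1/2)^2 = 1/4).
Summing one r·B term per recipient: 3·0.5·0.387 + 4·0.25·0.25 + 2·0.125·0.484 + 1·0.25·0.442 = 1.062.
1.062 < 2.5: the indirect benefit is less than the cost.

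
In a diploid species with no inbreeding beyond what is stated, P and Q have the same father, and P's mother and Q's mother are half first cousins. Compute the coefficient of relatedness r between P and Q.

0.265625

Relatedness sums over independent paths through distinct common ancestors.
P and Q are related in two ways: half-sibs through their shared father (r = 1/4) and half second cousins through their mothers (r = 1/64).
r = 1/4 + 1/64 = 0.265625.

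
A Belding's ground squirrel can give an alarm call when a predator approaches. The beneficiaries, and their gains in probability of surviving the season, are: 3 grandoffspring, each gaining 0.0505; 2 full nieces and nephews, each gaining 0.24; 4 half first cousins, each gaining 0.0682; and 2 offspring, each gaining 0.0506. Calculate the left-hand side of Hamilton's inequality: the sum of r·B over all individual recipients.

r to a grandoffspring = 1/4 (two parent–offspring links: r = (1/2)^2 = 1/4).
r to a full niece or nephew = 0.25 (full aunt/uncle↔niece/nephew: two paths of length 3 through the shared grandparent pair: r = 2·(1/2)^3 = 1/4).
r to a half first cousin = 0.0625 (half first cousins share one grandparent — one path of length 4: r = (1/2)^4 = 1/16).
r to an offspring = 0.5 (one parent–offspring link: r = (1/2)^1 = 1/2).
Summing one r·B term per recipient: 3·0.25·0.0505 + 2·0.25·0.24 + 4·0.0625·0.0682 + 2·0.5·0.0506 = 0.225525.

0.225525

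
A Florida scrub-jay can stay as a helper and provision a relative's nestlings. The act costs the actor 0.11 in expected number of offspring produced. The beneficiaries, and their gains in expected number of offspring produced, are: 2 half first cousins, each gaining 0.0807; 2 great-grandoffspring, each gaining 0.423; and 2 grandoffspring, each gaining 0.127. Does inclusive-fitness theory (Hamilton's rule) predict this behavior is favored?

Hamilton's rule: the trait is favored when the sum of r·B over every recipient exceeds the actor's cost C.
r to a half first cousin = 1/16 (half first cousins share one grandparent — one path of length 4: r = (1/2)^4 = 1/16).
r to a great-grandoffspring = 1/8 (three parent–offspring links: r = (1/2)^3 = 1/8).
r to a grandoffspring = 0.25 (two parent–offspring links: r = (1/2)^2 = 1/4).
Summing one r·B term per recipient: 2·0.0625·0.0807 + 2·0.125·0.423 + 2·0.25·0.127 = 0.1793375.
0.1793375 > 0.11: the indirect benefit exceeds the cost.

Yes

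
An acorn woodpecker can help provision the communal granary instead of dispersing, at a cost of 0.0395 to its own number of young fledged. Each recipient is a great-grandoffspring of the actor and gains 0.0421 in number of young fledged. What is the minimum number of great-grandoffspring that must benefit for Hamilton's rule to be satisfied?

8

r to a great-grandoffspring = 0.125 (three parent–offspring links: r = (1/2)^3 = 1/8).
Hamilton's rule: n·r·B > C  ⇒  n > C/(r·B) = 0.0395/(0.125·0.0421) = 7.506.
The smallest integer exceeding 7.506 is 8.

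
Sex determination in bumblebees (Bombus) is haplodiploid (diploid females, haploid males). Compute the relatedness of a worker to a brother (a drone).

0.25

Her haploid brother carries none of their father's genes and a random half of their mother's genome; that half matches the maternal half of her own genome with probability 1/2: r = 1/2 · 1/2 = 1/4.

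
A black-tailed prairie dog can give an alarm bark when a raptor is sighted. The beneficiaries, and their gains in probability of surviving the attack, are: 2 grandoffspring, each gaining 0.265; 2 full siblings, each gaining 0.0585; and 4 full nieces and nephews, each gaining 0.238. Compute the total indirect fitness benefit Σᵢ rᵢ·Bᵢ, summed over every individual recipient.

0.429

r to a grandoffspring = 1/4 (two parent–offspring links: r = (1/2)^2 = 1/4).
r to a full sibling = 1/2 (full sibs share both parents — two paths of length 2: r = 2·(1/2)^2 = 1/2).
r to a full niece or nephew = 1/4 (full aunt/uncle↔niece/nephew: two paths of length 3 through the shared grandparent pair: r = 2·(1/2)^3 = 1/4).
Summing one r·B term per recipient: 2·0.25·0.265 + 2·0.5·0.0585 + 4·0.25·0.238 = 0.429.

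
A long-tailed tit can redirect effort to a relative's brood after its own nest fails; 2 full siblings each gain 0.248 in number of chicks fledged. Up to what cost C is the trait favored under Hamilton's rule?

r to a full sibling = 1/2 (full sibs share both parents — two paths of length 2: r = 2·(1/2)^2 = 1/2).
Hamilton's rule: n·r·B > C, so the trait is favored while C < n·r·B = 2·0.5·0.248 = 0.248.

0.248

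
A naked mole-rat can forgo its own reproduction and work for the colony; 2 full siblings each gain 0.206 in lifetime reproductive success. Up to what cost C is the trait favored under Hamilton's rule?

0.206

r to a full sibling = 0.5 (full sibs share both parents — two paths of length 2: r = 2·(1/2)^2 = 1/2).
Hamilton's rule: n·r·B > C, so the trait is favored while C < n·r·B = 2·0.5·0.206 = 0.206.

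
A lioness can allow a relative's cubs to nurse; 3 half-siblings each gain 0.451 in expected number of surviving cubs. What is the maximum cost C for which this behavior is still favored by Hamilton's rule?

0.33825

r to a half-sibling = 1/4 (half-sibs share one parent — one path of length 2: r = (1/2)^2 = 1/4).
Hamilton's rule: n·r·B > C, so the trait is favored while C < n·r·B = 3·0.25·0.451 = 0.33825.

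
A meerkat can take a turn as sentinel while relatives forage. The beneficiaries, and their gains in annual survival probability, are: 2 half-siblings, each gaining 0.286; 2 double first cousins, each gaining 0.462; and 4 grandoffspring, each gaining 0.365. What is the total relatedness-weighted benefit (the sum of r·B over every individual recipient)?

0.739

r to a half-sibling = 0.25 (half-sibs share one parent — one path of length 2: r = (1/2)^2 = 1/4).
r to a double first cousin = 0.25 (double first cousins share both grandparent pairs — four paths of length 4: r = 4·(1/2)^4 = 1/4).
r to a grandoffspring = 0.25 (two parent–offspring links: r = (1/2)^2 = 1/4).
Summing one r·B term per recipient: 2·0.25·0.286 + 2·0.25·0.462 + 4·0.25·0.365 = 0.739.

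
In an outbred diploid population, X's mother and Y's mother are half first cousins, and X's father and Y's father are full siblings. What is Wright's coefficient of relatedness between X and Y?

Independent pedigree routes through distinct common ancestors add.
X and Y are related in two ways: half second cousins through their mothers (r = 1/64) and first cousins through their fathers (r = 1/8).
r = 1/64 + 1/8 = 9/64 = 0.140625.

0.140625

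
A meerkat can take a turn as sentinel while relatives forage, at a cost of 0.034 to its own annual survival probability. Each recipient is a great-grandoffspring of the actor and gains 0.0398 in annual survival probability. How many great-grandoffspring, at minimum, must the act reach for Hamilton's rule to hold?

r to a great-grandoffspring = 1/8 (three parent–offspring links: r = (1/2)^3 = 1/8).
Hamilton's rule: n·r·B > C  ⇒  n > C/(r·B) = 0.034/(0.125·0.0398) = 6.834.
The smallest integer exceeding 6.834 is 7.

7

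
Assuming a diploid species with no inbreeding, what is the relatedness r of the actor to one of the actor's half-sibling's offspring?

Each parent–offspring link contributes a factor of 1/2, and independent paths through distinct common ancestors add.
Half-aunt/uncle↔niece/nephew: one path of length 3: r = (1/2)^3 = 1/8.

0.125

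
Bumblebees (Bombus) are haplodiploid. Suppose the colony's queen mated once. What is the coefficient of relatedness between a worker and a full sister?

0.75

Haplodiploid full sisters inherit their father's entire haploid genome identically (contributing 1/2) and on average half of their mother's contribution (1/2 · 1/2 = 1/4); r = 1/2 + 1/4 = 3/4.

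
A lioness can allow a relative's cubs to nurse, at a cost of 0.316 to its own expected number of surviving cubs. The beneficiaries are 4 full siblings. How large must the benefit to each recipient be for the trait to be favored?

0.158

r to a full sibling = 0.5 (full sibs share both parents — two paths of length 2: r = 2·(1/2)^2 = 1/2).
Hamilton's rule with n recipients of equal r: n·r·B > C, so B > C/(n·r) = 0.316/(4·0.5) = 0.158.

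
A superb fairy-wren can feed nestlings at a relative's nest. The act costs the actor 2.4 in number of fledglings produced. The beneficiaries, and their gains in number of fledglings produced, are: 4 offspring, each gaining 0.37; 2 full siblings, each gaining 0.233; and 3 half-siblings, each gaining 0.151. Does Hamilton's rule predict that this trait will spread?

Hamilton's rule: the trait is favored when the sum of r·B over every recipient exceeds the actor's cost C.
r to an offspring = 0.5 (one parent–offspring link: r = (1/2)^1 = 1/2).
r to a full sibling = 0.5 (full sibs share both parents — two paths of length 2: r = 2·(1/2)^2 = 1/2).
r to a half-sibling = 1/4 (half-sibs share one parent — one path of length 2: r = (1/2)^2 = 1/4).
Summing one r·B term per recipient: 4·0.5·0.37 + 2·0.5·0.233 + 3·0.25·0.151 = 1.08625.
1.08625 < 2.4: the indirect benefit is less than the cost.

No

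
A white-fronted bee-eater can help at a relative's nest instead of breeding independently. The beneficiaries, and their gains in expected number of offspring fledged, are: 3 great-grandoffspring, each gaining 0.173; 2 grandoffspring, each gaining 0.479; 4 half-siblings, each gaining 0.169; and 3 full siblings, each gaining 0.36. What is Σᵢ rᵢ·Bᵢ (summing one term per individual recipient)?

r to a great-grandoffspring = 1/8 (three parent–offspring links: r = (1/2)^3 = 1/8).
r to a grandoffspring = 0.25 (two parent–offspring links: r = (1/2)^2 = 1/4).
r to a half-sibling = 0.25 (half-sibs share one parent — one path of length 2: r = (1/2)^2 = 1/4).
r to a full sibling = 0.5 (full sibs share both parents — two paths of length 2: r = 2·(1/2)^2 = 1/2).
Summing one r·B term per recipient: 3·0.125·0.173 + 2·0.25·0.479 + 4·0.25·0.169 + 3·0.5·0.36 = 1.013375.

1.013375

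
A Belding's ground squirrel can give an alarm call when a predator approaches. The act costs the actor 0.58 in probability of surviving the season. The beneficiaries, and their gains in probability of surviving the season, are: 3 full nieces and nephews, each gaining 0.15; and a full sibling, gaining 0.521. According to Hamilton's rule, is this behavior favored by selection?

Hamilton's rule: the trait is favored when the sum of r·B over every recipient exceeds the actor's cost C.
r to a full niece or nephew = 1/4 (full aunt/uncle↔niece/nephew: two paths of length 3 through the shared grandparent pair: r = 2·(1/2)^3 = 1/4).
r to a full sibling = 1/2 (full sibs share both parents — two paths of length 2: r = 2·(1/2)^2 = 1/2).
Summing one r·B term per recipient: 3·0.25·0.15 + 1·0.5·0.521 = 0.373.
0.373 < 0.58: the indirect benefit is less than the cost.

No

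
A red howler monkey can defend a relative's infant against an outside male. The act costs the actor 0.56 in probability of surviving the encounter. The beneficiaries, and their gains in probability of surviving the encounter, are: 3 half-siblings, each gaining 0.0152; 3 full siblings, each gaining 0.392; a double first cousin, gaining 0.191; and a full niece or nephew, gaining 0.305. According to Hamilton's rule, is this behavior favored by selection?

Hamilton's rule: the trait is favored when the sum of r·B over every recipient exceeds the actor's cost C.
r to a half-sibling = 0.25 (half-sibs share one parent — one path of length 2: r = (1/2)^2 = 1/4).
r to a full sibling = 1/2 (full sibs share both parents — two paths of length 2: r = 2·(1/2)^2 = 1/2).
r to a double first cousin = 0.25 (double first cousins share both grandparent pairs — four paths of length 4: r = 4·(1/2)^4 = 1/4).
r to a full niece or nephew = 1/4 (full aunt/uncle↔niece/nephew: two paths of length 3 through the shared grandparent pair: r = 2·(1/2)^3 = 1/4).
Summing one r·B term per recipient: 3·0.25·0.0152 + 3·0.5·0.392 + 1·0.25·0.191 + 1·0.25·0.305 = 0.7234.
0.7234 > 0.56: the indirect benefit exceeds the cost.

Yes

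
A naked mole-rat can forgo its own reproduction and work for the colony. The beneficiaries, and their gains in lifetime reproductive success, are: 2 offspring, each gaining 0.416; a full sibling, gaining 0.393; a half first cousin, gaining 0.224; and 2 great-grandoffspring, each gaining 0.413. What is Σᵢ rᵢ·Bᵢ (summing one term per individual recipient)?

0.72975

r to an offspring = 0.5 (one parent–offspring link: r = (1/2)^1 = 1/2).
r to a full sibling = 1/2 (full sibs share both parents — two paths of length 2: r = 2·(1/2)^2 = 1/2).
r to a half first cousin = 1/16 (half first cousins share one grandparent — one path of length 4: r = (1/2)^4 = 1/16).
r to a great-grandoffspring = 0.125 (three parent–offspring links: r = (1/2)^3 = 1/8).
Summing one r·B term per recipient: 2·0.5·0.416 + 1·0.5·0.393 + 1·0.0625·0.224 + 2·0.125·0.413 = 0.72975.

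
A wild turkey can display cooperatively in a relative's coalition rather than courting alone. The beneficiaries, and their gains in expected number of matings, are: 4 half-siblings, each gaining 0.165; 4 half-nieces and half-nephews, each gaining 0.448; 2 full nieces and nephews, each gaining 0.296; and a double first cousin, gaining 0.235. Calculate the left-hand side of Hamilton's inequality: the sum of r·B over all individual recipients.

r to a half-sibling = 0.25 (half-sibs share one parent — one path of length 2: r = (1/2)^2 = 1/4).
r to a half-niece or half-nephew = 1/8 (half-aunt/uncle↔niece/nephew: one path of length 3: r = (1/2)^3 = 1/8).
r to a full niece or nephew = 1/4 (full aunt/uncle↔niece/nephew: two paths of length 3 through the shared grandparent pair: r = 2·(1/2)^3 = 1/4).
r to a double first cousin = 0.25 (double first cousins share both grandparent pairs — four paths of length 4: r = 4·(1/2)^4 = 1/4).
Summing one r·B term per recipient: 4·0.25·0.165 + 4·0.125·0.448 + 2·0.25·0.296 + 1·0.25·0.235 = 0.59575.

0.59575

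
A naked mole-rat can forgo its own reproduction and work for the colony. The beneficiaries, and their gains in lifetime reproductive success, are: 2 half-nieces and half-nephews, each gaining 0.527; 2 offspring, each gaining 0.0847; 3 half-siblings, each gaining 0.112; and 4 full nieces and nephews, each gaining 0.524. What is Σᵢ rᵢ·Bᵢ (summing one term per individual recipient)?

0.82445

r to a half-niece or half-nephew = 0.125 (half-aunt/uncle↔niece/nephew: one path of length 3: r = (1/2)^3 = 1/8).
r to an offspring = 0.5 (one parent–offspring link: r = (1/2)^1 = 1/2).
r to a half-sibling = 1/4 (half-sibs share one parent — one path of length 2: r = (1/2)^2 = 1/4).
r to a full niece or nephew = 0.25 (full aunt/uncle↔niece/nephew: two paths of length 3 through the shared grandparent pair: r = 2·(1/2)^3 = 1/4).
Summing one r·B term per recipient: 2·0.125·0.527 + 2·0.5·0.0847 + 3·0.25·0.112 + 4·0.25·0.524 = 0.82445.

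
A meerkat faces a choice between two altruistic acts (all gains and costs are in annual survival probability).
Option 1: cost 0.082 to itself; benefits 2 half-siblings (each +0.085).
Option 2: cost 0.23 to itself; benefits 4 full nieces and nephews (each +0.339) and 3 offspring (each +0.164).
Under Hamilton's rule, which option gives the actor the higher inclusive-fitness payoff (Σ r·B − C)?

Option 2

Option 1: r to a half-sibling = 0.25.
Option 1: Σ r·B − C = (2·0.25·0.085) − 0.082 = -0.0395.
Option 2: r to a full niece or nephew = 0.25.
Option 2: r to an offspring = 0.5.
Option 2: Σ r·B − C = (4·0.25·0.339 + 3·0.5·0.164) − 0.23 = 0.355.
Option 2 has the higher net inclusive-fitness payoff.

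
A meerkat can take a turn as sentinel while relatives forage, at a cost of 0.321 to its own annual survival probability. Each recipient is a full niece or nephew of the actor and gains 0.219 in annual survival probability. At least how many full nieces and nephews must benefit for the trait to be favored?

r to a full niece or nephew = 0.25 (full aunt/uncle↔niece/nephew: two paths of length 3 through the shared grandparent pair: r = 2·(1/2)^3 = 1/4).
Hamilton's rule: n·r·B > C  ⇒  n > C/(r·B) = 0.321/(0.25·0.219) = 5.863.
The smallest integer exceeding 5.863 is 6.

6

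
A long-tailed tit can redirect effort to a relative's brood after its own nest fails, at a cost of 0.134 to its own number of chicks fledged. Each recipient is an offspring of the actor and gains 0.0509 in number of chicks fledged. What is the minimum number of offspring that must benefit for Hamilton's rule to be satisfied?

r to an offspring = 1/2 (one parent–offspring link: r = (1/2)^1 = 1/2).
Hamilton's rule: n·r·B > C  ⇒  n > C/(r·B) = 0.134/(0.5·0.0509) = 5.265.
The smallest integer exceeding 5.265 is 6.

6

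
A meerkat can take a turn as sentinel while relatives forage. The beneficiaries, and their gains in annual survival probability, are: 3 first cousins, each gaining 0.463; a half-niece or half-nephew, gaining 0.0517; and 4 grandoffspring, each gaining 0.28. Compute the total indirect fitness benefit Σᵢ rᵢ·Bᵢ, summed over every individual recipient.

0.4600875

r to a first cousin = 0.125 (first cousins share one grandparent pair — two paths of length 4: r = 2·(1/2)^4 = 1/8).
r to a half-niece or half-nephew = 1/8 (half-aunt/uncle↔niece/nephew: one path of length 3: r = (1/2)^3 = 1/8).
r to a grandoffspring = 1/4 (two parent–offspring links: r = (1/2)^2 = 1/4).
Summing one r·B term per recipient: 3·0.125·0.463 + 1·0.125·0.0517 + 4·0.25·0.28 = 0.4600875.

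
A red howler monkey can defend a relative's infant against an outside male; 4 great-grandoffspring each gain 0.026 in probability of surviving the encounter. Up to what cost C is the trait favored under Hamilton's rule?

0.013

r to a great-grandoffspring = 0.125 (three parent–offspring links: r = (1/2)^3 = 1/8).
Hamilton's rule: n·r·B > C, so the trait is favored while C < n·r·B = 4·0.125·0.026 = 0.013.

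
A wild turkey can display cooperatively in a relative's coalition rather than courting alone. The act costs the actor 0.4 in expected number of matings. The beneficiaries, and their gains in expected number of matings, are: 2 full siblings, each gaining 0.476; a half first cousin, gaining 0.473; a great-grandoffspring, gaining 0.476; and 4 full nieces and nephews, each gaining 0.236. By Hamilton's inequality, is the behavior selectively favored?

Hamilton's rule: the trait is favored when the sum of r·B over every recipient exceeds the actor's cost C.
r to a full sibling = 0.5 (full sibs share both parents — two paths of length 2: r = 2·(1/2)^2 = 1/2).
r to a half first cousin = 0.0625 (half first cousins share one grandparent — one path of length 4: r = (1/2)^4 = 1/16).
r to a great-grandoffspring = 1/8 (three parent–offspring links: r = (1/2)^3 = 1/8).
r to a full niece or nephew = 1/4 (full aunt/uncle↔niece/nephew: two paths of length 3 through the shared grandparent pair: r = 2·(1/2)^3 = 1/4).
Summing one r·B term per recipient: 2·0.5·0.476 + 1·0.0625·0.473 + 1·0.125·0.476 + 4·0.25·0.236 = 0.8010625.
0.8010625 > 0.4: the indirect benefit exceeds the cost.

Yes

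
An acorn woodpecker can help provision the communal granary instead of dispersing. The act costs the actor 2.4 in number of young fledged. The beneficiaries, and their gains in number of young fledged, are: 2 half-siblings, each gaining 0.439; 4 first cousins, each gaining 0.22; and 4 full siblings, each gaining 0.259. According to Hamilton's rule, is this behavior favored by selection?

Hamilton's rule: the trait is favored when the sum of r·B over every recipient exceeds the actor's cost C.
r to a half-sibling = 0.25 (half-sibs share one parent — one path of length 2: r = (1/2)^2 = 1/4).
r to a first cousin = 1/8 (first cousins share one grandparent pair — two paths of length 4: r = 2·(1/2)^4 = 1/8).
r to a full sibling = 0.5 (full sibs share both parents — two paths of length 2: r = 2·(1/2)^2 = 1/2).
Summing one r·B term per recipient: 2·0.25·0.439 + 4·0.125·0.22 + 4·0.5·0.259 = 0.8475.
0.8475 < 2.4: the indirect benefit is less than the cost.

No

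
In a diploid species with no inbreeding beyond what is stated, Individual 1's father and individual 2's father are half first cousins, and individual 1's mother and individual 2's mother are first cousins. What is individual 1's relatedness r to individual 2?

0.046875

With two independent routes of shared ancestry, r is the sum of the two contributions.
Individual 1 and individual 2 are related in two ways: half second cousins through their fathers (r = 1/64) and second cousins through their mothers (r = 1/32).
r = 1/64 + 1/32 = 3/64 = 0.046875.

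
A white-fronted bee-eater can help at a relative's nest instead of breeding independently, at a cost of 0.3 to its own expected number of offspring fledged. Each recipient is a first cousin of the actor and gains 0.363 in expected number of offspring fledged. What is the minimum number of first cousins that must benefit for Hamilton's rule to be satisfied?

7

r to a first cousin = 0.125 (first cousins share one grandparent pair — two paths of length 4: r = 2·(1/2)^4 = 1/8).
Hamilton's rule: n·r·B > C  ⇒  n > C/(r·B) = 0.3/(0.125·0.363) = 6.612.
The smallest integer exceeding 6.612 is 7.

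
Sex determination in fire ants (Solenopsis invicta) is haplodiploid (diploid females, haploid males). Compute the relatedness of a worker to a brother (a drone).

0.25

Her haploid brother carries none of their father's genes and a random half of their mother's genome; that half matches the maternal half of her own genome with probability 1/2: r = 1/2 · 1/2 = 1/4.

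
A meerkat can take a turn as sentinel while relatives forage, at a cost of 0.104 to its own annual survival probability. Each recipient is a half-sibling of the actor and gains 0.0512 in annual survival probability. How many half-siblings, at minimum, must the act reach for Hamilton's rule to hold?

9

r to a half-sibling = 0.25 (half-sibs share one parent — one path of length 2: r = (1/2)^2 = 1/4).
Hamilton's rule: n·r·B > C  ⇒  n > C/(r·B) = 0.104/(0.25·0.0512) = 8.125.
The smallest integer exceeding 8.125 is 9.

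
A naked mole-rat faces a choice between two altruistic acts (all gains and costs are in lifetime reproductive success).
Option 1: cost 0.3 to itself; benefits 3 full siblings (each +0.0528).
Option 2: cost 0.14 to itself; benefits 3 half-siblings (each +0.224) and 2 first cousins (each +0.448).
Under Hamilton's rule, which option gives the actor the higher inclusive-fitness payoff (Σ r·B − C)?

Option 1: r to a full sibling = 0.5.
Option 1: Σ r·B − C = (3·0.5·0.0528) − 0.3 = -0.2208.
Option 2: r to a half-sibling = 0.25.
Option 2: r to a first cousin = 0.125.
Option 2: Σ r·B − C = (3·0.25·0.224 + 2·0.125·0.448) − 0.14 = 0.14.
Option 2 has the higher net inclusive-fitness payoff.

Option 2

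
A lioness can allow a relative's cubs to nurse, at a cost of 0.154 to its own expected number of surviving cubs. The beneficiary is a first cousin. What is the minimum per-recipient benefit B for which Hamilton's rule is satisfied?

1.232

r to a first cousin = 1/8 (first cousins share one grandparent pair — two paths of length 4: r = 2·(1/2)^4 = 1/8).
Hamilton's rule with n recipients of equal r: n·r·B > C, so B > C/(n·r) = 0.154/(1·0.125) = 1.232.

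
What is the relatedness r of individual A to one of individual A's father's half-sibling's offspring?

0.0625

Each parent–offspring link contributes a factor of 1/2, and independent paths through distinct common ancestors add.
Half first cousins share one grandparent — one path of length 4: r = (1/2)^4 = 1/16.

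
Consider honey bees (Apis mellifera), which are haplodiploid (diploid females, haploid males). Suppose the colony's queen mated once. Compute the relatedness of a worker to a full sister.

Haplodiploid full sisters inherit their father's entire haploid genome identically (contributing 1/2) and on average half of their mother's contribution (1/2 · 1/2 = 1/4); r = 1/2 + 1/4 = 3/4.

0.75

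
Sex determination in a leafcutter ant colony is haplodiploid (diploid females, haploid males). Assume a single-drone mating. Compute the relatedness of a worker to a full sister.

Haplodiploid full sisters inherit their father's entire haploid genome identically (contributing 1/2) and on average half of their mother's contribution (1/2 · 1/2 = 1/4); r = 1/2 + 1/4 = 3/4.

0.75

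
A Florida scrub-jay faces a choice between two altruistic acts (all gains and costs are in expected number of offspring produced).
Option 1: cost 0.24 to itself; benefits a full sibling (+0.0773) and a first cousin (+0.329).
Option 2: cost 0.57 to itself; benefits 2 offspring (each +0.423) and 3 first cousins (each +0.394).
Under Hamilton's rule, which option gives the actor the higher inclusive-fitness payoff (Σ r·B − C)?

Option 1: r to a full sibling = 0.5.
Option 1: r to a first cousin = 0.125.
Option 1: Σ r·B − C = (1·0.5·0.0773 + 1·0.125·0.329) − 0.24 = -0.160225.
Option 2: r to an offspring = 0.5.
Option 2: r to a first cousin = 0.125.
Option 2: Σ r·B − C = (2·0.5·0.423 + 3·0.125·0.394) − 0.57 = 0.00075.
Option 2 has the higher net inclusive-fitness payoff.

Option 2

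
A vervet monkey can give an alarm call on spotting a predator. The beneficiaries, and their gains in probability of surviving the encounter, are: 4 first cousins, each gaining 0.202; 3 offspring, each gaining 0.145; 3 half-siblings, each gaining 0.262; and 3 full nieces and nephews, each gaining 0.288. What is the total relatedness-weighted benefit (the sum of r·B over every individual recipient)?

r to a first cousin = 1/8 (first cousins share one grandparent pair — two paths of length 4: r = 2·(1/2)^4 = 1/8).
r to an offspring = 1/2 (one parent–offspring link: r = (1/2)^1 = 1/2).
r to a half-sibling = 1/4 (half-sibs share one parent — one path of length 2: r = (1/2)^2 = 1/4).
r to a full niece or nephew = 1/4 (full aunt/uncle↔niece/nephew: two paths of length 3 through the shared grandparent pair: r = 2·(1/2)^3 = 1/4).
Summing one r·B term per recipient: 4·0.125·0.202 + 3·0.5·0.145 + 3·0.25·0.262 + 3·0.25·0.288 = 0.731.

0.731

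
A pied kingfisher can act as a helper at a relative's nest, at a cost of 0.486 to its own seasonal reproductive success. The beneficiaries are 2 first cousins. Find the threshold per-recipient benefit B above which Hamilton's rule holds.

r to a first cousin = 0.125 (first cousins share one grandparent pair — two paths of length 4: r = 2·(1/2)^4 = 1/8).
Hamilton's rule with n recipients of equal r: n·r·B > C, so B > C/(n·r) = 0.486/(2·0.125) = 1.944.

1.944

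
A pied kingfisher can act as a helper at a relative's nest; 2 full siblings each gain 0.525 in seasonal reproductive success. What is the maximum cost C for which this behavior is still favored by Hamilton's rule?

0.525

r to a full sibling = 0.5 (full sibs share both parents — two paths of length 2: r = 2·(1/2)^2 = 1/2).
Hamilton's rule: n·r·B > C, so the trait is favored while C < n·r·B = 2·0.5·0.525 = 0.525.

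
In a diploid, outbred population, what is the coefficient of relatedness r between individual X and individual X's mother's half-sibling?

Each parent–offspring link contributes a factor of 1/2, and independent paths through distinct common ancestors add.
Half-aunt/uncle↔niece/nephew: one path of length 3: r = (1/2)^3 = 1/8.

0.125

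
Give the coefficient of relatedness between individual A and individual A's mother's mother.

Each parent–offspring link contributes a factor of 1/2, and independent paths through distinct common ancestors add.
Two parent–offspring links: r = (1/2)^2 = 1/4.

0.25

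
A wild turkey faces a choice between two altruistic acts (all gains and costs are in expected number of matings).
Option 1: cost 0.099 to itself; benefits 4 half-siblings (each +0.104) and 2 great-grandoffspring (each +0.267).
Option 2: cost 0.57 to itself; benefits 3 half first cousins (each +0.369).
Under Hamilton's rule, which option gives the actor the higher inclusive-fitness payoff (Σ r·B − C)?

Option 1: r to a half-sibling = 0.25.
Option 1: r to a great-grandoffspring = 0.125.
Option 1: Σ r·B − C = (4·0.25·0.104 + 2·0.125·0.267) − 0.099 = 0.07175.
Option 2: r to a half first cousin = 0.0625.
Option 2: Σ r·B − C = (3·0.0625·0.369) − 0.57 = -0.5008125.
Option 1 has the higher net inclusive-fitness payoff.

Option 1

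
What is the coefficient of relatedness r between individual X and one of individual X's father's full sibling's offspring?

Each parent–offspring link contributes a factor of 1/2, and independent paths through distinct common ancestors add.
First cousins share one grandparent pair — two paths of length 4: r = 2·(1/2)^4 = 1/8.

0.125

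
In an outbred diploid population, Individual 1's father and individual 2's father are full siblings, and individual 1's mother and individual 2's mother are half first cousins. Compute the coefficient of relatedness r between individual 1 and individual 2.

Wright's path rule: contributions from independent ancestry routes add.
Individual 1 and individual 2 are related in two ways: first cousins through their fathers (r = 1/8) and half second cousins through their mothers (r = 1/64).
r = 1/8 + 1/64 = 0.140625.

0.140625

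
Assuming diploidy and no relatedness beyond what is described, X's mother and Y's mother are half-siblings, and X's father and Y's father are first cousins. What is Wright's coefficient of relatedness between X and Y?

Relatedness sums over independent paths through distinct common ancestors.
X and Y are related in two ways: half first cousins through their mothers (r = 1/16) and second cousins through their fathers (r = 1/32).
r = 1/16 + 1/32 = 3/32 = 0.09375.

0.09375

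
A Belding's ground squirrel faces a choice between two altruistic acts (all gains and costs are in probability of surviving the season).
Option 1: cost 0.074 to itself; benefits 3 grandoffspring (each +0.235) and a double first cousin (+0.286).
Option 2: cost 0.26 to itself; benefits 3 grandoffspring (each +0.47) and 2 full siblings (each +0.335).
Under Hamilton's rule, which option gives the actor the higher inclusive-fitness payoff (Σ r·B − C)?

Option 2

Option 1: r to a grandoffspring = 0.25.
Option 1: r to a double first cousin = 0.25.
Option 1: Σ r·B − C = (3·0.25·0.235 + 1·0.25·0.286) − 0.074 = 0.17375.
Option 2: r to a grandoffspring = 0.25.
Option 2: r to a full sibling = 0.5.
Option 2: Σ r·B − C = (3·0.25·0.47 + 2·0.5·0.335) − 0.26 = 0.4275.
Option 2 has the higher net inclusive-fitness payoff.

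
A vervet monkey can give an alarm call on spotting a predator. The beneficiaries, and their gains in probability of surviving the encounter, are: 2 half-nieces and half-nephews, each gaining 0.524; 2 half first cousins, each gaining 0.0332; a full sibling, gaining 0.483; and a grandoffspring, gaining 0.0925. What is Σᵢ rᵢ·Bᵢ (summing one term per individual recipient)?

0.399775

r to a half-niece or half-nephew = 0.125 (half-aunt/uncle↔niece/nephew: one path of length 3: r = (1/2)^3 = 1/8).
r to a half first cousin = 0.0625 (half first cousins share one grandparent — one path of length 4: r = (1/2)^4 = 1/16).
r to a full sibling = 1/2 (full sibs share both parents — two paths of length 2: r = 2·(1/2)^2 = 1/2).
r to a grandoffspring = 1/4 (two parent–offspring links: r = (1/2)^2 = 1/4).
Summing one r·B term per recipient: 2·0.125·0.524 + 2·0.0625·0.0332 + 1·0.5·0.483 + 1·0.25·0.0925 = 0.399775.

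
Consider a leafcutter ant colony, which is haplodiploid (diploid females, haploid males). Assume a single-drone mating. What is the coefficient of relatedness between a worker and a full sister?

Haplodiploid full sisters inherit their father's entire haploid genome identically (contributing 1/2) and on average half of their mother's contribution (1/2 · 1/2 = 1/4); r = 1/2 + 1/4 = 3/4.

0.75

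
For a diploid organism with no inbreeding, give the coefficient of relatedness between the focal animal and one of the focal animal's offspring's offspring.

Each parent–offspring link contributes a factor of 1/2, and independent paths through distinct common ancestors add.
Two parent–offspring links: r = (1/2)^2 = 1/4.

0.25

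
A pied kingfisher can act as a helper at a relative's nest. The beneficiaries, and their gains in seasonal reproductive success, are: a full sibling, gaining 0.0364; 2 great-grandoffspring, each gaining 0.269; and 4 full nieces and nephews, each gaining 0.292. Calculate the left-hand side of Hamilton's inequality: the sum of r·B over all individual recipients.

r to a full sibling = 0.5 (full sibs share both parents — two paths of length 2: r = 2·(1/2)^2 = 1/2).
r to a great-grandoffspring = 1/8 (three parent–offspring links: r = (1/2)^3 = 1/8).
r to a full niece or nephew = 1/4 (full aunt/uncle↔niece/nephew: two paths of length 3 through the shared grandparent pair: r = 2·(1/2)^3 = 1/4).
Summing one r·B term per recipient: 1·0.5·0.0364 + 2·0.125·0.269 + 4·0.25·0.292 = 0.37745.

0.37745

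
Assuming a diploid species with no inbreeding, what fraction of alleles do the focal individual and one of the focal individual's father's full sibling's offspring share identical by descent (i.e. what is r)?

Each parent–offspring link contributes a factor of 1/2, and independent paths through distinct common ancestors add.
First cousins share one grandparent pair — two paths of length 4: r = 2·(1/2)^4 = 1/8.

0.125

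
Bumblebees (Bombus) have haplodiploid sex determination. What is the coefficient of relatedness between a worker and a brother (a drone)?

0.25

Her haploid brother carries none of their father's genes and a random half of their mother's genome; that half matches the maternal half of her own genome with probability 1/2: r = 1/2 · 1/2 = 1/4.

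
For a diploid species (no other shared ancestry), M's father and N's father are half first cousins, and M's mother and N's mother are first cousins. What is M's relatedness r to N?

0.046875

With two independent routes of shared ancestry, r is the sum of the two contributions.
M and N are related in two ways: half second cousins through their fathers (r = 1/64) and second cousins through their mothers (r = 1/32).
r = 1/64 + 1/32 = 3/64 = 0.046875.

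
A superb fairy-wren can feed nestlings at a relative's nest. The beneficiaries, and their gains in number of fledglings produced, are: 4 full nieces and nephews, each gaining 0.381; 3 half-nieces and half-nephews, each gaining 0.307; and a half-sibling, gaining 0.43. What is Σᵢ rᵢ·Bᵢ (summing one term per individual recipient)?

0.603625

r to a full niece or nephew = 1/4 (full aunt/uncle↔niece/nephew: two paths of length 3 through the shared grandparent pair: r = 2·(1/2)^3 = 1/4).
r to a half-niece or half-nephew = 1/8 (half-aunt/uncle↔niece/nephew: one path of length 3: r = (1/2)^3 = 1/8).
r to a half-sibling = 0.25 (half-sibs share one parent — one path of length 2: r = (1/2)^2 = 1/4).
Summing one r·B term per recipient: 4·0.25·0.381 + 3·0.125·0.307 + 1·0.25·0.43 = 0.603625.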